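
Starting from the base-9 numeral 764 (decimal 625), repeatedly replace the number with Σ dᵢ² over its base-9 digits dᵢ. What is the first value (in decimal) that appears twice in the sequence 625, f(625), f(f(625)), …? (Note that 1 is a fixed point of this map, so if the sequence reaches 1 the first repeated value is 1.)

1

625 = (7,6,4)_9 → 7² + 6² + 4² = 101
101 = (1,2,2)_9 → 1² + 2² + 2² = 9
9 = (1,0)_9 → 1² + 0² = 1  — reached the fixed point 1.
1 → 1, so 1 is the first repeated value.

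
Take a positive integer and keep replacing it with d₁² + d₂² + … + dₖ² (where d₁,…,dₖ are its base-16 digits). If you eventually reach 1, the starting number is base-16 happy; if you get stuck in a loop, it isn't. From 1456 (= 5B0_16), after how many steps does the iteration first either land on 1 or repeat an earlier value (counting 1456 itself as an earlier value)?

1456 = (5,11,0)_16 → 5² + 11² + 0² = 146
146 = (9,2)_16 → 9² + 2² = 85
85 = (5,5)_16 → 5² + 5² = 50
50 = (3,2)_16 → 3² + 2² = 13
13 = (13)_16 → 13² = 169
169 = (10,9)_16 → 10² + 9² = 181
181 = (11,5)_16 → 11² + 5² = 146  — 146 repeats.
That took 7 steps.

7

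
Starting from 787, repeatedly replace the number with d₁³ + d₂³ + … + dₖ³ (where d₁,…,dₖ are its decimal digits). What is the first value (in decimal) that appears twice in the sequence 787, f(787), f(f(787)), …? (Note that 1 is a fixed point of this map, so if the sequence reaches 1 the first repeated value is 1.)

787 → 7³ + 8³ + 7³ = 343 + 512 + 343 = 1198
1198 → 1³ + 1³ + 9³ + 8³ = 1 + 1 + 729 + 512 = 1243
1243 → 1³ + 2³ + 4³ + 3³ = 1 + 8 + 64 + 27 = 100
100 → 1³ + 0³ + 0³ = 1 + 0 + 0 = 1  — reached the fixed point 1.
1 → 1, so 1 is the first repeated value.

1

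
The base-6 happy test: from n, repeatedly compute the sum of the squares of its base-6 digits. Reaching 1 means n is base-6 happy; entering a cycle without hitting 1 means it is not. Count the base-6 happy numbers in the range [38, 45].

38: 38 → 5 → 25 → 17 → 29 → 41 → 26 → 20 → 13 → 5  (repeats 5)
39: 39 → 10 → 17 → 29 → 41 → 26 → 20 → 13 → 5 → 25 → 17  (repeats 17)
40: 40 → 17 → 29 → 41 → 26 → 20 → 13 → 5 → 25 → 17  (repeats 17)
41: 41 → 26 → 20 → 13 → 5 → 25 → 17 → 29 → 41  (repeats 41)
42: 42 → 2 → 4 → 16 → 20 → 13 → 5 → 25 → 17 → 29 → 41 → 26 → 20  (repeats 20)
43: 43 → 3 → 9 → 10 → 17 → 29 → 41 → 26 → 20 → 13 → 5 → 25 → 17  (repeats 17)
44: 44 → 6 → 1  (reaches 1)
45: 45 → 11 → 26 → 20 → 13 → 5 → 25 → 17 → 29 → 41 → 26  (repeats 26)
base-6 happy: 44

1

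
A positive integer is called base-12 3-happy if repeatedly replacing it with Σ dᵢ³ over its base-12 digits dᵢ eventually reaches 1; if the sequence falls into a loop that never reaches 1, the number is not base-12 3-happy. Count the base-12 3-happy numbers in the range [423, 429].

4

423: 423 → 1366 → 1854 → 1217 → 762 → 368 → 736 → 190 → 1028 → 856 → 1520 → 1728 → 1  (reaches 1)
424: 424 → 1403 → 2572 → 1190 → 547 → 1099 → 1029 → 1073 → 593 → 190 → 1028 → 856 → 1520 → 1728 → 1  (reaches 1)
425: 425 → 1464 → 1008 → 343 → 415 → 1351 → 1136 → 1855 → 1344 → 793 → 342 → 288 → 8 → 512 → 755 → 1464  (repeats 1464)
426: 426 → 1555 → 2072 → 585 → 793 → 342 → 288 → 8 → 512 → 755 → 1464 → 1008 → 343 → 415 → 1351 → 1136 → 1855 → 1344 → 793  (repeats 793)
427: 427 → 1682 → 1851 → 1028 → 856 → 1520 → 1728 → 1  (reaches 1)
428: 428 → 1851 → 1028 → 856 → 1520 → 1728 → 1  (reaches 1)
429: 429 → 2068 → 137 → 1456 → 1065 → 1136 → 1855 → 1344 → 793 → 342 → 288 → 8 → 512 → 755 → 1464 → 1008 → 343 → 415 → 1351 → 1136  (repeats 1136)
base-12 3-happy: 423, 424, 427, 428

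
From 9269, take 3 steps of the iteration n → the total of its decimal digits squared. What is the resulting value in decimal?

64

9269 → 202
202 → 8
8 → 64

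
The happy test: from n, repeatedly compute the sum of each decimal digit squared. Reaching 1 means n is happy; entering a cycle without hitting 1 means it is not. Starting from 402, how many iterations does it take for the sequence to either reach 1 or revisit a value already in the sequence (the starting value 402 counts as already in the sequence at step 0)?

402 → 4² + 0² + 2² = 20
20 → 2² + 0² = 4
4 → 4² = 16
16 → 1² + 6² = 37
37 → 3² + 7² = 58
58 → 5² + 8² = 89
89 → 8² + 9² = 145
145 → 1² + 4² + 5² = 42
42 → 4² + 2² = 20  — 20 repeats.
That took 9 steps.

9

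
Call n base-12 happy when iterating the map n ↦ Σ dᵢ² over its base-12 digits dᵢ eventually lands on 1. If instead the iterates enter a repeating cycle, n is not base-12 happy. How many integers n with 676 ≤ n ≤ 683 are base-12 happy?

1

676: 676 → 96 → 64 → 41 → 34 → 104 → 128 → 164 → 66 → 61 → 26 → 8 → 64  — not base-12 happy
677: 677 → 105 → 145 → 2 → 4 → 16 → 17 → 26 → 8 → 64 → 41 → 34 → 104 → 128 → 164 → 66 → 61 → 26  — not base-12 happy
678: 678 → 116 → 145 → 2 → 4 → 16 → 17 → 26 → 8 → 64 → 41 → 34 → 104 → 128 → 164 → 66 → 61 → 26  — not base-12 happy
679: 679 → 129 → 181 → 11 → 121 → 101 → 89 → 74 → 40 → 25 → 5 → 25  — not base-12 happy
680: 680 → 144 → 1  — base-12 happy
681: 681 → 161 → 27 → 13 → 2 → 4 → 16 → 17 → 26 → 8 → 64 → 41 → 34 → 104 → 128 → 164 → 66 → 61 → 26  — not base-12 happy
682: 682 → 180 → 10 → 100 → 80 → 100  — not base-12 happy
683: 683 → 201 → 98 → 68 → 89 → 74 → 40 → 25 → 5 → 25  — not base-12 happy
base-12 happy: 680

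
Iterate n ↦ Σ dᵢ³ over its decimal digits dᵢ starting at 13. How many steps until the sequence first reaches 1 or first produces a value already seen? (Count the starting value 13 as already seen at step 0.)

6

13 → 1³ + 3³ = 28
28 → 2³ + 8³ = 520
520 → 5³ + 2³ + 0³ = 133
133 → 1³ + 3³ + 3³ = 55
55 → 5³ + 5³ = 250
250 → 2³ + 5³ + 0³ = 133  — 133 repeats.
That took 6 steps.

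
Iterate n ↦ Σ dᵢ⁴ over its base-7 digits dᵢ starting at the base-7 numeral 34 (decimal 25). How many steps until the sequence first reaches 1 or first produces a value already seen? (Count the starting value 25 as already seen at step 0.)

14

25 = (3,4)_7 → 3⁴ + 4⁴ = 337
337 = (6,6,1)_7 → 6⁴ + 6⁴ + 1⁴ = 2593
2593 = (1,0,3,6,3)_7 → 1⁴ + 0⁴ + 3⁴ + 6⁴ + 3⁴ = 1459
1459 = (4,1,5,3)_7 → 4⁴ + 1⁴ + 5⁴ + 3⁴ = 963
963 = (2,5,4,4)_7 → 2⁴ + 5⁴ + 4⁴ + 4⁴ = 1153
1153 = (3,2,3,5)_7 → 3⁴ + 2⁴ + 3⁴ + 5⁴ = 803
803 = (2,2,2,5)_7 → 2⁴ + 2⁴ + 2⁴ + 5⁴ = 673
673 = (1,6,5,1)_7 → 1⁴ + 6⁴ + 5⁴ + 1⁴ = 1923
1923 = (5,4,1,5)_7 → 5⁴ + 4⁴ + 1⁴ + 5⁴ = 1507
1507 = (4,2,5,2)_7 → 4⁴ + 2⁴ + 5⁴ + 2⁴ = 913
913 = (2,4,4,3)_7 → 2⁴ + 4⁴ + 4⁴ + 3⁴ = 609
609 = (1,5,3,0)_7 → 1⁴ + 5⁴ + 3⁴ + 0⁴ = 707
707 = (2,0,3,0)_7 → 2⁴ + 0⁴ + 3⁴ + 0⁴ = 97
97 = (1,6,6)_7 → 1⁴ + 6⁴ + 6⁴ = 2593  — 2593 repeats.
That took 14 steps.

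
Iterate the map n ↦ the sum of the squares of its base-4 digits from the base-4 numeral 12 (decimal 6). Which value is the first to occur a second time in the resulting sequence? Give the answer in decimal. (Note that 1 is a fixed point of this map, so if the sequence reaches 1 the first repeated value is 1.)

6 = (1,2)_4 → 1² + 2² = 1 + 4 = 5
5 = (1,1)_4 → 1² + 1² = 1 + 1 = 2
2 = (2)_4 → 2² = 4
4 = (1,0)_4 → 1² + 0² = 1 + 0 = 1  — reached the fixed point 1.
1 → 1, so 1 is the first repeated value.

1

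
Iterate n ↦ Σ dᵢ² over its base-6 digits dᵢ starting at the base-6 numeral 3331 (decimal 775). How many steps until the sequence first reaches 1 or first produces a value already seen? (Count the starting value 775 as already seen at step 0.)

11

775 = (3,3,3,1)_6 → 3² + 3² + 3² + 1² = 9 + 9 + 9 + 1 = 28
28 = (4,4)_6 → 4² + 4² = 16 + 16 = 32
32 = (5,2)_6 → 5² + 2² = 25 + 4 = 29
29 = (4,5)_6 → 4² + 5² = 16 + 25 = 41
41 = (1,0,5)_6 → 1² + 0² + 5² = 1 + 0 + 25 = 26
26 = (4,2)_6 → 4² + 2² = 16 + 4 = 20
20 = (3,2)_6 → 3² + 2² = 9 + 4 = 13
13 = (2,1)_6 → 2² + 1² = 4 + 1 = 5
5 = (5)_6 → 5² = 25
25 = (4,1)_6 → 4² + 1² = 16 + 1 = 17
17 = (2,5)_6 → 2² + 5² = 4 + 25 = 29  — 29 repeats.
That took 11 steps.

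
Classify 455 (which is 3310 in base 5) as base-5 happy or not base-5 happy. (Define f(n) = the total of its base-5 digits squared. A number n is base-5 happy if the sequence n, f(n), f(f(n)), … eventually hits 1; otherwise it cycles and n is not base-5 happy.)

base-5 happy

455 = (3,3,1,0)_5 → 3² + 3² + 1² + 0² = 9 + 9 + 1 + 0 = 19
19 = (3,4)_5 → 3² + 4² = 9 + 16 = 25
25 = (1,0,0)_5 → 1² + 0² + 0² = 1 + 0 + 0 = 1  — reached 1.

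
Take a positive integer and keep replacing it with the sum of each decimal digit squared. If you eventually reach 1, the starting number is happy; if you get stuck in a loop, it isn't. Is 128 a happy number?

not happy

128 → 1² + 2² + 8² = 69
69 → 6² + 9² = 117
117 → 1² + 1² + 7² = 51
51 → 5² + 1² = 26
26 → 2² + 6² = 40
40 → 4² + 0² = 16
16 → 1² + 6² = 37
37 → 3² + 7² = 58
58 → 5² + 8² = 89
89 → 8² + 9² = 145
145 → 1² + 4² + 5² = 42
42 → 4² + 2² = 20
20 → 2² + 0² = 4
4 → 4² = 16  — 16 already seen; the sequence cycles without reaching 1.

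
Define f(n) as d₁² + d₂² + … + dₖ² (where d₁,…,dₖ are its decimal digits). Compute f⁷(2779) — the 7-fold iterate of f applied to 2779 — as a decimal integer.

2779 → 2² + 7² + 7² + 9² = 4 + 49 + 49 + 81 = 183
183 → 1² + 8² + 3² = 1 + 64 + 9 = 74
74 → 7² + 4² = 49 + 16 = 65
65 → 6² + 5² = 36 + 25 = 61
61 → 6² + 1² = 36 + 1 = 37
37 → 3² + 7² = 9 + 49 = 58
58 → 5² + 8² = 25 + 64 = 89

89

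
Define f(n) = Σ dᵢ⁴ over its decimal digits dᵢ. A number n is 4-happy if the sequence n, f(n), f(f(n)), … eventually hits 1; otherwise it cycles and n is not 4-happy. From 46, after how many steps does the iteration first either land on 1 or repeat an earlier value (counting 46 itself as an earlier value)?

10

46 → 4⁴ + 6⁴ = 256 + 1296 = 1552
1552 → 1⁴ + 5⁴ + 5⁴ + 2⁴ = 1 + 625 + 625 + 16 = 1267
1267 → 1⁴ + 2⁴ + 6⁴ + 7⁴ = 1 + 16 + 1296 + 2401 = 3714
3714 → 3⁴ + 7⁴ + 1⁴ + 4⁴ = 81 + 2401 + 1 + 256 = 2739
2739 → 2⁴ + 7⁴ + 3⁴ + 9⁴ = 16 + 2401 + 81 + 6561 = 9059
9059 → 9⁴ + 0⁴ + 5⁴ + 9⁴ = 6561 + 0 + 625 + 6561 = 13747
13747 → 1⁴ + 3⁴ + 7⁴ + 4⁴ + 7⁴ = 1 + 81 + 2401 + 256 + 2401 = 5140
5140 → 5⁴ + 1⁴ + 4⁴ + 0⁴ = 625 + 1 + 256 + 0 = 882
882 → 8⁴ + 8⁴ + 2⁴ = 4096 + 4096 + 16 = 8208
8208 → 8⁴ + 2⁴ + 0⁴ + 8⁴ = 4096 + 16 + 0 + 4096 = 8208  — 8208 repeats.
That took 10 steps.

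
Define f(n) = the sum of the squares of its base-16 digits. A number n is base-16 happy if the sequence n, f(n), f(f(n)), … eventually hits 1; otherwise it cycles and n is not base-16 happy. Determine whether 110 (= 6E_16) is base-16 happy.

base-16 happy

110 = (6,14)_16 → 6² + 14² = 232
232 = (14,8)_16 → 14² + 8² = 260
260 = (1,0,4)_16 → 1² + 0² + 4² = 17
17 = (1,1)_16 → 1² + 1² = 2
2 = (2)_16 → 2² = 4
4 = (4)_16 → 4² = 16
16 = (1,0)_16 → 1² + 0² = 1  — reached 1.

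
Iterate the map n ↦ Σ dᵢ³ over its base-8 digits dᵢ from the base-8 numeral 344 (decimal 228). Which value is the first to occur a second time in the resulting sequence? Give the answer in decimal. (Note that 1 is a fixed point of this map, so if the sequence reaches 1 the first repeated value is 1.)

559

228 = (3,4,4)_8 → 3³ + 4³ + 4³ = 27 + 64 + 64 = 155
155 = (2,3,3)_8 → 2³ + 3³ + 3³ = 8 + 27 + 27 = 62
62 = (7,6)_8 → 7³ + 6³ = 343 + 216 = 559
559 = (1,0,5,7)_8 → 1³ + 0³ + 5³ + 7³ = 1 + 0 + 125 + 343 = 469
469 = (7,2,5)_8 → 7³ + 2³ + 5³ = 343 + 8 + 125 = 476
476 = (7,3,4)_8 → 7³ + 3³ + 4³ = 343 + 27 + 64 = 434
434 = (6,6,2)_8 → 6³ + 6³ + 2³ = 216 + 216 + 8 = 440
440 = (6,7,0)_8 → 6³ + 7³ + 0³ = 216 + 343 + 0 = 559  — 559 already appeared earlier.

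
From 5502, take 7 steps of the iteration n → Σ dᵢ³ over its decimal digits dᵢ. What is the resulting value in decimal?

513

5502 → 5³ + 5³ + 0³ + 2³ = 125 + 125 + 0 + 8 = 258
258 → 2³ + 5³ + 8³ = 8 + 125 + 512 = 645
645 → 6³ + 4³ + 5³ = 216 + 64 + 125 = 405
405 → 4³ + 0³ + 5³ = 64 + 0 + 125 = 189
189 → 1³ + 8³ + 9³ = 1 + 512 + 729 = 1242
1242 → 1³ + 2³ + 4³ + 2³ = 1 + 8 + 64 + 8 = 81
81 → 8³ + 1³ = 512 + 1 = 513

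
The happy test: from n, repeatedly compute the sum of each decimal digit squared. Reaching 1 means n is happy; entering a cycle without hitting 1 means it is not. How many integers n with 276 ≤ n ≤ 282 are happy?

1

276: 276 → 89 → 145 → 42 → 20 → 4 → 16 → 37 → 58 → 89  (repeats 89)
277: 277 → 102 → 5 → 25 → 29 → 85 → 89 → 145 → 42 → 20 → 4 → 16 → 37 → 58 → 89  (repeats 89)
278: 278 → 117 → 51 → 26 → 40 → 16 → 37 → 58 → 89 → 145 → 42 → 20 → 4 → 16  (repeats 16)
279: 279 → 134 → 26 → 40 → 16 → 37 → 58 → 89 → 145 → 42 → 20 → 4 → 16  (repeats 16)
280: 280 → 68 → 100 → 1  (reaches 1)
281: 281 → 69 → 117 → 51 → 26 → 40 → 16 → 37 → 58 → 89 → 145 → 42 → 20 → 4 → 16  (repeats 16)
282: 282 → 72 → 53 → 34 → 25 → 29 → 85 → 89 → 145 → 42 → 20 → 4 → 16 → 37 → 58 → 89  (repeats 89)
happy: 280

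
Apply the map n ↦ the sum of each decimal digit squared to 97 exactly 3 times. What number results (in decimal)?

1

97 → 9² + 7² = 81 + 49 = 130
130 → 1² + 3² + 0² = 1 + 9 + 0 = 10
10 → 1² + 0² = 1 + 0 = 1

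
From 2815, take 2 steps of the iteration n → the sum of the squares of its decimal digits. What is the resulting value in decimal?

97

2815 → 2² + 8² + 1² + 5² = 94
94 → 9² + 4² = 97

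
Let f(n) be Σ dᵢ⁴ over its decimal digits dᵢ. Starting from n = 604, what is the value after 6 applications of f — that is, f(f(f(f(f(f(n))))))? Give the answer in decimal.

13747

604 → 6⁴ + 0⁴ + 4⁴ = 1552
1552 → 1⁴ + 5⁴ + 5⁴ + 2⁴ = 1267
1267 → 1⁴ + 2⁴ + 6⁴ + 7⁴ = 3714
3714 → 3⁴ + 7⁴ + 1⁴ + 4⁴ = 2739
2739 → 2⁴ + 7⁴ + 3⁴ + 9⁴ = 9059
9059 → 9⁴ + 0⁴ + 5⁴ + 9⁴ = 13747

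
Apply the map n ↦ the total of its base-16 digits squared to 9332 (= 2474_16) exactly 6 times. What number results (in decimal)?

146

9332 = (2,4,7,4)_16 → 2² + 4² + 7² + 4² = 85
85 = (5,5)_16 → 5² + 5² = 50
50 = (3,2)_16 → 3² + 2² = 13
13 = (13)_16 → 13² = 169
169 = (10,9)_16 → 10² + 9² = 181
181 = (11,5)_16 → 11² + 5² = 146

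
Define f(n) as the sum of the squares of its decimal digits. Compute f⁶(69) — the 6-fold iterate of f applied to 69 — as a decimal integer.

37

69 → 6² + 9² = 36 + 81 = 117
117 → 1² + 1² + 7² = 1 + 1 + 49 = 51
51 → 5² + 1² = 25 + 1 = 26
26 → 2² + 6² = 4 + 36 = 40
40 → 4² + 0² = 16 + 0 = 16
16 → 1² + 6² = 1 + 36 = 37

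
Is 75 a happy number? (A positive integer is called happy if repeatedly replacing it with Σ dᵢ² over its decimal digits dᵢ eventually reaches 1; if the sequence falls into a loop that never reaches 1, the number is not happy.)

75 → 7² + 5² = 74
74 → 7² + 4² = 65
65 → 6² + 5² = 61
61 → 6² + 1² = 37
37 → 3² + 7² = 58
58 → 5² + 8² = 89
89 → 8² + 9² = 145
145 → 1² + 4² + 5² = 42
42 → 4² + 2² = 20
20 → 2² + 0² = 4
4 → 4² = 16
16 → 1² + 6² = 37  — 37 already seen; the sequence cycles without reaching 1.

not happy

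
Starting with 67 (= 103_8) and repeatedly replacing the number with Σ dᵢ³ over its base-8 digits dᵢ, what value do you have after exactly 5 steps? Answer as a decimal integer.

67 = (1,0,3)_8 → 1³ + 0³ + 3³ = 1 + 0 + 27 = 28
28 = (3,4)_8 → 3³ + 4³ = 27 + 64 = 91
91 = (1,3,3)_8 → 1³ + 3³ + 3³ = 1 + 27 + 27 = 55
55 = (6,7)_8 → 6³ + 7³ = 216 + 343 = 559
559 = (1,0,5,7)_8 → 1³ + 0³ + 5³ + 7³ = 1 + 0 + 125 + 343 = 469

469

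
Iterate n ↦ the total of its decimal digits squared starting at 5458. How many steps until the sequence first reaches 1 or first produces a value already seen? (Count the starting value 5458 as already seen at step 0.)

3

5458 → 130
130 → 10
10 → 1  — reached 1.
That took 3 steps.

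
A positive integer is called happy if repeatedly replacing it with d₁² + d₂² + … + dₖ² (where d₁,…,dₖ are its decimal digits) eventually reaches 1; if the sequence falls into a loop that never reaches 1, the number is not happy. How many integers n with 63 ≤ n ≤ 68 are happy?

63: 63 → 45 → 41 → 17 → 50 → 25 → 29 → 85 → 89 → 145 → 42 → 20 → 4 → 16 → 37 → 58 → 89  — not happy
64: 64 → 52 → 29 → 85 → 89 → 145 → 42 → 20 → 4 → 16 → 37 → 58 → 89  — not happy
65: 65 → 61 → 37 → 58 → 89 → 145 → 42 → 20 → 4 → 16 → 37  — not happy
66: 66 → 72 → 53 → 34 → 25 → 29 → 85 → 89 → 145 → 42 → 20 → 4 → 16 → 37 → 58 → 89  — not happy
67: 67 → 85 → 89 → 145 → 42 → 20 → 4 → 16 → 37 → 58 → 89  — not happy
68: 68 → 100 → 1  — happy
happy: 68

1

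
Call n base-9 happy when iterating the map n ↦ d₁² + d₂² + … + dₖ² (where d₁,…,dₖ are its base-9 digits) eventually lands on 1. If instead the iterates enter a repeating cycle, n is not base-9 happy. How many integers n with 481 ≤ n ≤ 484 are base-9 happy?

1

481: 481 → 105 → 41 → 41  (repeats 41)
482: 482 → 114 → 46 → 26 → 68 → 74 → 68  (repeats 68)
483: 483 → 125 → 81 → 1  (reaches 1)
484: 484 → 138 → 46 → 26 → 68 → 74 → 68  (repeats 68)
base-9 happy: 483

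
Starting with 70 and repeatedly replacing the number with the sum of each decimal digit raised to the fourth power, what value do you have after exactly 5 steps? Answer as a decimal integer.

13139

70 → 7⁴ + 0⁴ = 2401
2401 → 2⁴ + 4⁴ + 0⁴ + 1⁴ = 273
273 → 2⁴ + 7⁴ + 3⁴ = 2498
2498 → 2⁴ + 4⁴ + 9⁴ + 8⁴ = 10929
10929 → 1⁴ + 0⁴ + 9⁴ + 2⁴ + 9⁴ = 13139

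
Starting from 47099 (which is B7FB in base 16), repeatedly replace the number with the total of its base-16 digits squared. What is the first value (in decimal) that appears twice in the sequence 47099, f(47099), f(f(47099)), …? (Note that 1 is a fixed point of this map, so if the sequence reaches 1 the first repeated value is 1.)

1

47099 = (11,7,15,11)_16 → 11² + 7² + 15² + 11² = 121 + 49 + 225 + 121 = 516
516 = (2,0,4)_16 → 2² + 0² + 4² = 4 + 0 + 16 = 20
20 = (1,4)_16 → 1² + 4² = 1 + 16 = 17
17 = (1,1)_16 → 1² + 1² = 1 + 1 = 2
2 = (2)_16 → 2² = 4
4 = (4)_16 → 4² = 16
16 = (1,0)_16 → 1² + 0² = 1 + 0 = 1  — reached the fixed point 1.
1 → 1, so 1 is the first repeated value.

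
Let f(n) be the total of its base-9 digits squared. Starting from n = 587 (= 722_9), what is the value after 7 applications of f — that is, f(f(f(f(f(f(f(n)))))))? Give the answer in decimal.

587 = (7,2,2)_9 → 7² + 2² + 2² = 49 + 4 + 4 = 57
57 = (6,3)_9 → 6² + 3² = 36 + 9 = 45
45 = (5,0)_9 → 5² + 0² = 25 + 0 = 25
25 = (2,7)_9 → 2² + 7² = 4 + 49 = 53
53 = (5,8)_9 → 5² + 8² = 25 + 64 = 89
89 = (1,0,8)_9 → 1² + 0² + 8² = 1 + 0 + 64 = 65
65 = (7,2)_9 → 7² + 2² = 49 + 4 = 53

53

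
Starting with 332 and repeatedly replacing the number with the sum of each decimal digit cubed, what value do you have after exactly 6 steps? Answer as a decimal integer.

92

332 → 3³ + 3³ + 2³ = 62
62 → 6³ + 2³ = 224
224 → 2³ + 2³ + 4³ = 80
80 → 8³ + 0³ = 512
512 → 5³ + 1³ + 2³ = 134
134 → 1³ + 3³ + 4³ = 92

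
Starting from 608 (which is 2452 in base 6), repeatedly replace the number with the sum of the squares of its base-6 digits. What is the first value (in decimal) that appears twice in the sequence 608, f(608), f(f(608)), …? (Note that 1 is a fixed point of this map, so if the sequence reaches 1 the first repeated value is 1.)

1

608 = (2,4,5,2)_6 → 2² + 4² + 5² + 2² = 49
49 = (1,2,1)_6 → 1² + 2² + 1² = 6
6 = (1,0)_6 → 1² + 0² = 1  — reached the fixed point 1.
1 → 1, so 1 is the first repeated value.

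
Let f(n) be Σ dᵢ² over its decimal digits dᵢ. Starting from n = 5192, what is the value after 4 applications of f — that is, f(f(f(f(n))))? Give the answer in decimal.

81

5192 → 5² + 1² + 9² + 2² = 25 + 1 + 81 + 4 = 111
111 → 1² + 1² + 1² = 1 + 1 + 1 = 3
3 → 3² = 9
9 → 9² = 81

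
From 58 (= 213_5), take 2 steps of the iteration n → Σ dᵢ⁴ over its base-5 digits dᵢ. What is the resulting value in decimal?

418

58 = (2,1,3)_5 → 2⁴ + 1⁴ + 3⁴ = 16 + 1 + 81 = 98
98 = (3,4,3)_5 → 3⁴ + 4⁴ + 3⁴ = 81 + 256 + 81 = 418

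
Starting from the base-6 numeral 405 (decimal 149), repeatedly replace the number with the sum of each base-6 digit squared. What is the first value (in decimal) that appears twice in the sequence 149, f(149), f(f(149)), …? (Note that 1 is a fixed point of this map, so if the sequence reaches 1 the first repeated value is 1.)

149 = (4,0,5)_6 → 4² + 0² + 5² = 16 + 0 + 25 = 41
41 = (1,0,5)_6 → 1² + 0² + 5² = 1 + 0 + 25 = 26
26 = (4,2)_6 → 4² + 2² = 16 + 4 = 20
20 = (3,2)_6 → 3² + 2² = 9 + 4 = 13
13 = (2,1)_6 → 2² + 1² = 4 + 1 = 5
5 = (5)_6 → 5² = 25
25 = (4,1)_6 → 4² + 1² = 16 + 1 = 17
17 = (2,5)_6 → 2² + 5² = 4 + 25 = 29
29 = (4,5)_6 → 4² + 5² = 16 + 25 = 41  — 41 already appeared earlier.

41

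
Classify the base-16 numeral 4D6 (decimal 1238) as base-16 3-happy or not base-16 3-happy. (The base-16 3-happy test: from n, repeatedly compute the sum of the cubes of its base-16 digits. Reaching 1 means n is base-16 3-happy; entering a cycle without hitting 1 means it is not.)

not base-16 3-happy

1238 = (4,13,6)_16 → 2477
2477 = (9,10,13)_16 → 3926
3926 = (15,5,6)_16 → 3716
3716 = (14,8,4)_16 → 3320
3320 = (12,15,8)_16 → 5615
5615 = (1,5,14,15)_16 → 6245
6245 = (1,8,6,5)_16 → 854
854 = (3,5,6)_16 → 368
368 = (1,7,0)_16 → 344
344 = (1,5,8)_16 → 638
638 = (2,7,14)_16 → 3095
3095 = (12,1,7)_16 → 2072
2072 = (8,1,8)_16 → 1025
1025 = (4,0,1)_16 → 65
65 = (4,1)_16 → 65  — 65 already seen; the sequence cycles without reaching 1.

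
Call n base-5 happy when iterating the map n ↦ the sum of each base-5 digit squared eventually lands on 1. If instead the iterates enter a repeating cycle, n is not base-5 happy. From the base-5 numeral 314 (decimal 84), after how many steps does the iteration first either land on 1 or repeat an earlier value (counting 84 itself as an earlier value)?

84 = (3,1,4)_5 → 3² + 1² + 4² = 9 + 1 + 16 = 26
26 = (1,0,1)_5 → 1² + 0² + 1² = 1 + 0 + 1 = 2
2 = (2)_5 → 2² = 4
4 = (4)_5 → 4² = 16
16 = (3,1)_5 → 3² + 1² = 9 + 1 = 10
10 = (2,0)_5 → 2² + 0² = 4 + 0 = 4  — 4 repeats.
That took 6 steps.

6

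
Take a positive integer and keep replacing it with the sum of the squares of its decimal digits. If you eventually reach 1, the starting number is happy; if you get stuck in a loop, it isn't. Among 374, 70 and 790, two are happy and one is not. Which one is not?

374: 374 → 74 → 65 → 61 → 37 → 58 → 89 → 145 → 42 → 20 → 4 → 16 → 37  — repeats 37 (not happy)
70: 70 → 49 → 97 → 130 → 10 → 1  — reaches 1 (happy)
790: 790 → 130 → 10 → 1  — reaches 1 (happy)

374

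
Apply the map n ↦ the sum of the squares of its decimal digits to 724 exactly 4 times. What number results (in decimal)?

26

724 → 7² + 2² + 4² = 49 + 4 + 16 = 69
69 → 6² + 9² = 36 + 81 = 117
117 → 1² + 1² + 7² = 1 + 1 + 49 = 51
51 → 5² + 1² = 25 + 1 = 26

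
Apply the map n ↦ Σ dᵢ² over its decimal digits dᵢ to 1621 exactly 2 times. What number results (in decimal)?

20

1621 → 1² + 6² + 2² + 1² = 1 + 36 + 4 + 1 = 42
42 → 4² + 2² = 16 + 4 = 20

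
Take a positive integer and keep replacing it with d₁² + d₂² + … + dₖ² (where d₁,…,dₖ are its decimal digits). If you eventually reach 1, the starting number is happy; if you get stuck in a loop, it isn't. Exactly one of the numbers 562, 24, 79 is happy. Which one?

562: 562 → 65 → 61 → 37 → 58 → 89 → 145 → 42 → 20 → 4 → 16 → 37  — repeats 37 (not happy)
24: 24 → 20 → 4 → 16 → 37 → 58 → 89 → 145 → 42 → 20  — repeats 20 (not happy)
79: 79 → 130 → 10 → 1  — reaches 1 (happy)

79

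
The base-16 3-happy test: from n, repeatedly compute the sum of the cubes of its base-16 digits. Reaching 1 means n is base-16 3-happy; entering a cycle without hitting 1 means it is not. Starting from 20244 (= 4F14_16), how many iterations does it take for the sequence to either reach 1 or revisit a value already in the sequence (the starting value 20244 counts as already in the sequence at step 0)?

20244 = (4,15,1,4)_16 → 4³ + 15³ + 1³ + 4³ = 3504
3504 = (13,11,0)_16 → 13³ + 11³ + 0³ = 3528
3528 = (13,12,8)_16 → 13³ + 12³ + 8³ = 4437
4437 = (1,1,5,5)_16 → 1³ + 1³ + 5³ + 5³ = 252
252 = (15,12)_16 → 15³ + 12³ = 5103
5103 = (1,3,14,15)_16 → 1³ + 3³ + 14³ + 15³ = 6147
6147 = (1,8,0,3)_16 → 1³ + 8³ + 0³ + 3³ = 540
540 = (2,1,12)_16 → 2³ + 1³ + 12³ = 1737
1737 = (6,12,9)_16 → 6³ + 12³ + 9³ = 2673
2673 = (10,7,1)_16 → 10³ + 7³ + 1³ = 1344
1344 = (5,4,0)_16 → 5³ + 4³ + 0³ = 189
189 = (11,13)_16 → 11³ + 13³ = 3528  — 3528 repeats.
That took 12 steps.

12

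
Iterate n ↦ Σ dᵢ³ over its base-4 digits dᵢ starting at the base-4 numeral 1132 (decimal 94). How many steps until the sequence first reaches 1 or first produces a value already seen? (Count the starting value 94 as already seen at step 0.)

94 = (1,1,3,2)_4 → 1³ + 1³ + 3³ + 2³ = 1 + 1 + 27 + 8 = 37
37 = (2,1,1)_4 → 2³ + 1³ + 1³ = 8 + 1 + 1 = 10
10 = (2,2)_4 → 2³ + 2³ = 8 + 8 = 16
16 = (1,0,0)_4 → 1³ + 0³ + 0³ = 1 + 0 + 0 = 1  — reached 1.
That took 4 steps.

4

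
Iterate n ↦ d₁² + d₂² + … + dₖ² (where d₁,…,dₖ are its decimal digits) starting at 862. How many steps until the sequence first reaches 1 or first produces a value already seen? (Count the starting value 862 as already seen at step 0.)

15

862 → 104
104 → 17
17 → 50
50 → 25
25 → 29
29 → 85
85 → 89
89 → 145
145 → 42
42 → 20
20 → 4
4 → 16
16 → 37
37 → 58
58 → 89  — 89 repeats.
That took 15 steps.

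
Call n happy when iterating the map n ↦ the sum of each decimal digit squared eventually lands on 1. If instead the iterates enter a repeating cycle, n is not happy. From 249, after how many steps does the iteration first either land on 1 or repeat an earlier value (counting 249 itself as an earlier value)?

249 → 2² + 4² + 9² = 4 + 16 + 81 = 101
101 → 1² + 0² + 1² = 1 + 0 + 1 = 2
2 → 2² = 4
4 → 4² = 16
16 → 1² + 6² = 1 + 36 = 37
37 → 3² + 7² = 9 + 49 = 58
58 → 5² + 8² = 25 + 64 = 89
89 → 8² + 9² = 64 + 81 = 145
145 → 1² + 4² + 5² = 1 + 16 + 25 = 42
42 → 4² + 2² = 16 + 4 = 20
20 → 2² + 0² = 4 + 0 = 4  — 4 repeats.
That took 11 steps.

11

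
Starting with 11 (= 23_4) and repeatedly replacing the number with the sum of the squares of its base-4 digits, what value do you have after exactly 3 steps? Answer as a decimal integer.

11 = (2,3)_4 → 13
13 = (3,1)_4 → 10
10 = (2,2)_4 → 8

8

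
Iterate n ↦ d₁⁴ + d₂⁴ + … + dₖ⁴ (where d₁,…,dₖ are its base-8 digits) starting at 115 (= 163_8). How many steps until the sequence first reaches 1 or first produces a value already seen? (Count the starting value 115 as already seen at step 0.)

6

115 = (1,6,3)_8 → 1⁴ + 6⁴ + 3⁴ = 1378
1378 = (2,5,4,2)_8 → 2⁴ + 5⁴ + 4⁴ + 2⁴ = 913
913 = (1,6,2,1)_8 → 1⁴ + 6⁴ + 2⁴ + 1⁴ = 1314
1314 = (2,4,4,2)_8 → 2⁴ + 4⁴ + 4⁴ + 2⁴ = 544
544 = (1,0,4,0)_8 → 1⁴ + 0⁴ + 4⁴ + 0⁴ = 257
257 = (4,0,1)_8 → 4⁴ + 0⁴ + 1⁴ = 257  — 257 repeats.
That took 6 steps.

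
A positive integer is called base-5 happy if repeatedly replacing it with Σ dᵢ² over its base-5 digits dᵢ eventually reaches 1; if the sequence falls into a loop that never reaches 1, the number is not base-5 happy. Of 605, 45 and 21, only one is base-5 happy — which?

605: 605 → 33 → 11 → 5 → 1  — reaches 1 (base-5 happy)
45: 45 → 17 → 13 → 13  — repeats 13 (not base-5 happy)
21: 21 → 17 → 13 → 13  — repeats 13 (not base-5 happy)

605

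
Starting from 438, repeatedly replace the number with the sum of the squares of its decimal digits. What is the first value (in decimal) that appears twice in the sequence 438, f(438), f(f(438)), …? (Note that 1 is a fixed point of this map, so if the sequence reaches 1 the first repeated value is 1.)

438 → 4² + 3² + 8² = 89
89 → 8² + 9² = 145
145 → 1² + 4² + 5² = 42
42 → 4² + 2² = 20
20 → 2² + 0² = 4
4 → 4² = 16
16 → 1² + 6² = 37
37 → 3² + 7² = 58
58 → 5² + 8² = 89  — 89 already appeared earlier.

89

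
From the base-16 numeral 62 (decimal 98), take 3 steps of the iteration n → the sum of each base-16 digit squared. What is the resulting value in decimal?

98 = (6,2)_16 → 6² + 2² = 40
40 = (2,8)_16 → 2² + 8² = 68
68 = (4,4)_16 → 4² + 4² = 32

32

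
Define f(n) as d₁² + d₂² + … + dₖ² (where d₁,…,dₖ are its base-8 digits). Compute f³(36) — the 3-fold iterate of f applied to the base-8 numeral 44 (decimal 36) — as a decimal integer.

4

36 = (4,4)_8 → 4² + 4² = 16 + 16 = 32
32 = (4,0)_8 → 4² + 0² = 16 + 0 = 16
16 = (2,0)_8 → 2² + 0² = 4 + 0 = 4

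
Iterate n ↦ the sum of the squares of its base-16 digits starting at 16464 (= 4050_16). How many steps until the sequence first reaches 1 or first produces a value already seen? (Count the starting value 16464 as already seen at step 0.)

16464 = (4,0,5,0)_16 → 41
41 = (2,9)_16 → 85
85 = (5,5)_16 → 50
50 = (3,2)_16 → 13
13 = (13)_16 → 169
169 = (10,9)_16 → 181
181 = (11,5)_16 → 146
146 = (9,2)_16 → 85  — 85 repeats.
That took 8 steps.

8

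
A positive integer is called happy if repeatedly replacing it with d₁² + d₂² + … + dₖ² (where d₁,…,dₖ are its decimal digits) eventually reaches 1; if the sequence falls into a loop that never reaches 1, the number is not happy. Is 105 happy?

not happy

105 → 1² + 0² + 5² = 26
26 → 2² + 6² = 40
40 → 4² + 0² = 16
16 → 1² + 6² = 37
37 → 3² + 7² = 58
58 → 5² + 8² = 89
89 → 8² + 9² = 145
145 → 1² + 4² + 5² = 42
42 → 4² + 2² = 20
20 → 2² + 0² = 4
4 → 4² = 16  — 16 already seen; the sequence cycles without reaching 1.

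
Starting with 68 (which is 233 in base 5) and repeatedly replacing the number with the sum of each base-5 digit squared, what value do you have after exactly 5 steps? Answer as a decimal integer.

4

68 = (2,3,3)_5 → 2² + 3² + 3² = 22
22 = (4,2)_5 → 4² + 2² = 20
20 = (4,0)_5 → 4² + 0² = 16
16 = (3,1)_5 → 3² + 1² = 10
10 = (2,0)_5 → 2² + 0² = 4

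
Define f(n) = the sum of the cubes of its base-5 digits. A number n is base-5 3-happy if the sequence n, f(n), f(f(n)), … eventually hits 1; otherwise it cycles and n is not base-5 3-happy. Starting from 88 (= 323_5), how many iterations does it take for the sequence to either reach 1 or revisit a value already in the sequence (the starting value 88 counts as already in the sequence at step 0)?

5

88 = (3,2,3)_5 → 3³ + 2³ + 3³ = 62
62 = (2,2,2)_5 → 2³ + 2³ + 2³ = 24
24 = (4,4)_5 → 4³ + 4³ = 128
128 = (1,0,0,3)_5 → 1³ + 0³ + 0³ + 3³ = 28
28 = (1,0,3)_5 → 1³ + 0³ + 3³ = 28  — 28 repeats.
That took 5 steps.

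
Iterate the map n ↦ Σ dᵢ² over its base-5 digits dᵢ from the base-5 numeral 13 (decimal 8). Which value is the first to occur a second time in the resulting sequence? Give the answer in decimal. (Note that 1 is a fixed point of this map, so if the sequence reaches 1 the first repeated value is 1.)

8 = (1,3)_5 → 1² + 3² = 10
10 = (2,0)_5 → 2² + 0² = 4
4 = (4)_5 → 4² = 16
16 = (3,1)_5 → 3² + 1² = 10  — 10 already appeared earlier.

10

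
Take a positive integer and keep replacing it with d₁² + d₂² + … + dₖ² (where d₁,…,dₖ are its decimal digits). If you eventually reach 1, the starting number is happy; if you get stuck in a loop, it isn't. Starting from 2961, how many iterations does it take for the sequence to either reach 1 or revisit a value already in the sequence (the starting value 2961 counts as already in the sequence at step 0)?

14

2961 → 2² + 9² + 6² + 1² = 122
122 → 1² + 2² + 2² = 9
9 → 9² = 81
81 → 8² + 1² = 65
65 → 6² + 5² = 61
61 → 6² + 1² = 37
37 → 3² + 7² = 58
58 → 5² + 8² = 89
89 → 8² + 9² = 145
145 → 1² + 4² + 5² = 42
42 → 4² + 2² = 20
20 → 2² + 0² = 4
4 → 4² = 16
16 → 1² + 6² = 37  — 37 repeats.
That took 14 steps.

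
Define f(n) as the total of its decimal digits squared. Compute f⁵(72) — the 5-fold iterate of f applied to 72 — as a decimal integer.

72 → 53
53 → 34
34 → 25
25 → 29
29 → 85

85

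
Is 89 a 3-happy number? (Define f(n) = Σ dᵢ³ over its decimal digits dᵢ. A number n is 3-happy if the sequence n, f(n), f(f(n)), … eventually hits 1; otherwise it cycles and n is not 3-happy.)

89 → 8³ + 9³ = 512 + 729 = 1241
1241 → 1³ + 2³ + 4³ + 1³ = 1 + 8 + 64 + 1 = 74
74 → 7³ + 4³ = 343 + 64 = 407
407 → 4³ + 0³ + 7³ = 64 + 0 + 343 = 407  — 407 already seen; the sequence cycles without reaching 1.

not 3-happy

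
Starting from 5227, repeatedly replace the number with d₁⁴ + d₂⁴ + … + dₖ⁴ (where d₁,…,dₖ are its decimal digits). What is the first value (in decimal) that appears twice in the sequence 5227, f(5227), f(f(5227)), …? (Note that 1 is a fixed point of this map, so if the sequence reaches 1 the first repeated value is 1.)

13139

5227 → 5⁴ + 2⁴ + 2⁴ + 7⁴ = 625 + 16 + 16 + 2401 = 3058
3058 → 3⁴ + 0⁴ + 5⁴ + 8⁴ = 81 + 0 + 625 + 4096 = 4802
4802 → 4⁴ + 8⁴ + 0⁴ + 2⁴ = 256 + 4096 + 0 + 16 = 4368
4368 → 4⁴ + 3⁴ + 6⁴ + 8⁴ = 256 + 81 + 1296 + 4096 = 5729
5729 → 5⁴ + 7⁴ + 2⁴ + 9⁴ = 625 + 2401 + 16 + 6561 = 9603
9603 → 9⁴ + 6⁴ + 0⁴ + 3⁴ = 6561 + 1296 + 0 + 81 = 7938
7938 → 7⁴ + 9⁴ + 3⁴ + 8⁴ = 2401 + 6561 + 81 + 4096 = 13139
13139 → 1⁴ + 3⁴ + 1⁴ + 3⁴ + 9⁴ = 1 + 81 + 1 + 81 + 6561 = 6725
6725 → 6⁴ + 7⁴ + 2⁴ + 5⁴ = 1296 + 2401 + 16 + 625 = 4338
4338 → 4⁴ + 3⁴ + 3⁴ + 8⁴ = 256 + 81 + 81 + 4096 = 4514
4514 → 4⁴ + 5⁴ + 1⁴ + 4⁴ = 256 + 625 + 1 + 256 = 1138
1138 → 1⁴ + 1⁴ + 3⁴ + 8⁴ = 1 + 1 + 81 + 4096 = 4179
4179 → 4⁴ + 1⁴ + 7⁴ + 9⁴ = 256 + 1 + 2401 + 6561 = 9219
9219 → 9⁴ + 2⁴ + 1⁴ + 9⁴ = 6561 + 16 + 1 + 6561 = 13139  — 13139 already appeared earlier.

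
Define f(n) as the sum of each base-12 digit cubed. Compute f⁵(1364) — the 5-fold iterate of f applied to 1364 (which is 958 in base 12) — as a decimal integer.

368

1364 = (9,5,8)_12 → 1366
1366 = (9,5,10)_12 → 1854
1854 = (1,0,10,6)_12 → 1217
1217 = (8,5,5)_12 → 762
762 = (5,3,6)_12 → 368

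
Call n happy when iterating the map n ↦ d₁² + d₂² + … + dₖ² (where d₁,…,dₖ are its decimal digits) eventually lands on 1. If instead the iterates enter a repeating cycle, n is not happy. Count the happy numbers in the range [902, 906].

1

902: 902 → 85 → 89 → 145 → 42 → 20 → 4 → 16 → 37 → 58 → 89  — not happy
903: 903 → 90 → 81 → 65 → 61 → 37 → 58 → 89 → 145 → 42 → 20 → 4 → 16 → 37  — not happy
904: 904 → 97 → 130 → 10 → 1  — happy
905: 905 → 106 → 37 → 58 → 89 → 145 → 42 → 20 → 4 → 16 → 37  — not happy
906: 906 → 117 → 51 → 26 → 40 → 16 → 37 → 58 → 89 → 145 → 42 → 20 → 4 → 16  — not happy
happy: 904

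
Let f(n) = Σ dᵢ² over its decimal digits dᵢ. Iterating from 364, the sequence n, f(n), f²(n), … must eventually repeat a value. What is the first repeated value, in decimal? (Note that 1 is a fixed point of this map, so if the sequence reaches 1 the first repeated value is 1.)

364 → 3² + 6² + 4² = 9 + 36 + 16 = 61
61 → 6² + 1² = 36 + 1 = 37
37 → 3² + 7² = 9 + 49 = 58
58 → 5² + 8² = 25 + 64 = 89
89 → 8² + 9² = 64 + 81 = 145
145 → 1² + 4² + 5² = 1 + 16 + 25 = 42
42 → 4² + 2² = 16 + 4 = 20
20 → 2² + 0² = 4 + 0 = 4
4 → 4² = 16
16 → 1² + 6² = 1 + 36 = 37  — 37 already appeared earlier.

37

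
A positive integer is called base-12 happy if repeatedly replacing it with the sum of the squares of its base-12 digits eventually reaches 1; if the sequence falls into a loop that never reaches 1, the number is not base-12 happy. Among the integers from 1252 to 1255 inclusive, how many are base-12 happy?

1

1252: 1252 → 144 → 1  (reaches 1)
1253: 1253 → 153 → 82 → 136 → 137 → 146 → 5 → 25 → 5  (repeats 5)
1254: 1254 → 164 → 66 → 61 → 26 → 8 → 64 → 41 → 34 → 104 → 128 → 164  (repeats 164)
1255: 1255 → 177 → 86 → 53 → 41 → 34 → 104 → 128 → 164 → 66 → 61 → 26 → 8 → 64 → 41  (repeats 41)
base-12 happy: 1252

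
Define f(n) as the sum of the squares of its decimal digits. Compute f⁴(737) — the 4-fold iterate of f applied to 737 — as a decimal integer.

737 → 7² + 3² + 7² = 107
107 → 1² + 0² + 7² = 50
50 → 5² + 0² = 25
25 → 2² + 5² = 29

29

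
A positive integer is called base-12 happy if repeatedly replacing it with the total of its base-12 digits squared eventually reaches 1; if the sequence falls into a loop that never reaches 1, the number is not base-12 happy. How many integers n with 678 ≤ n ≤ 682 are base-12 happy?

678: 678 → 116 → 145 → 2 → 4 → 16 → 17 → 26 → 8 → 64 → 41 → 34 → 104 → 128 → 164 → 66 → 61 → 26  (repeats 26)
679: 679 → 129 → 181 → 11 → 121 → 101 → 89 → 74 → 40 → 25 → 5 → 25  (repeats 25)
680: 680 → 144 → 1  (reaches 1)
681: 681 → 161 → 27 → 13 → 2 → 4 → 16 → 17 → 26 → 8 → 64 → 41 → 34 → 104 → 128 → 164 → 66 → 61 → 26  (repeats 26)
682: 682 → 180 → 10 → 100 → 80 → 100  (repeats 100)
base-12 happy: 680

1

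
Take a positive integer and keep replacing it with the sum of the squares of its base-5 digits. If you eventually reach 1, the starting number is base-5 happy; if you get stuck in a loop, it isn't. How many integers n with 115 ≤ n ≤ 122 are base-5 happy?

3

115: 115 → 25 → 1  — base-5 happy
116: 116 → 26 → 2 → 4 → 16 → 10 → 4  — not base-5 happy
117: 117 → 29 → 17 → 13 → 13  — not base-5 happy
118: 118 → 34 → 18 → 18  — not base-5 happy
119: 119 → 41 → 11 → 5 → 1  — base-5 happy
120: 120 → 32 → 6 → 2 → 4 → 16 → 10 → 4  — not base-5 happy
121: 121 → 33 → 11 → 5 → 1  — base-5 happy
122: 122 → 36 → 6 → 2 → 4 → 16 → 10 → 4  — not base-5 happy
base-5 happy: 115, 119, 121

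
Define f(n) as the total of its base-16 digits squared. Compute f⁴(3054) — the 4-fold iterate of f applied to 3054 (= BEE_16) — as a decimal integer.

82

3054 = (11,14,14)_16 → 11² + 14² + 14² = 513
513 = (2,0,1)_16 → 2² + 0² + 1² = 5
5 = (5)_16 → 5² = 25
25 = (1,9)_16 → 1² + 9² = 82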